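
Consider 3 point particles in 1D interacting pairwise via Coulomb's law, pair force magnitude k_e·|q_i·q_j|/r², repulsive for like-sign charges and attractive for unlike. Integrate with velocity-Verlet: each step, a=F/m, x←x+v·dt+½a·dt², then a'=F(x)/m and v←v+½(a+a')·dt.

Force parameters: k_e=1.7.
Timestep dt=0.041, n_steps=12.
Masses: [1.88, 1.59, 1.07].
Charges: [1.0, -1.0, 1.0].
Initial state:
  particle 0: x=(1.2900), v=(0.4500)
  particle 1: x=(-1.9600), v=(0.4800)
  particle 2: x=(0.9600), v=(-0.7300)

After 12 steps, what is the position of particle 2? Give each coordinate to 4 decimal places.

(-0.0443)

step 0: x0=(1.2900) x1=(-1.9600) x2=(0.9600)
step 1: x0=(1.3154) x1=(-1.9401) x2=(0.9177)
step 2: x0=(1.3502) x1=(-1.9199) x2=(0.8581)
step 3: x0=(1.3911) x1=(-1.8992) x2=(0.7872)
step 4: x0=(1.4361) x1=(-1.8781) x2=(0.7085)
step 5: x0=(1.4838) x1=(-1.8566) x2=(0.6245)
step 6: x0=(1.5335) x1=(-1.8347) x2=(0.5363)
step 7: x0=(1.5845) x1=(-1.8122) x2=(0.4450)
step 8: x0=(1.6366) x1=(-1.7893) x2=(0.3512)
step 9: x0=(1.6895) x1=(-1.7658) x2=(0.2551)
step 10: x0=(1.7429) x1=(-1.7417) x2=(0.1571)
step 11: x0=(1.7969) x1=(-1.7170) x2=(0.0573)
step 12: x0=(1.8512) x1=(-1.6915) x2=(-0.0443)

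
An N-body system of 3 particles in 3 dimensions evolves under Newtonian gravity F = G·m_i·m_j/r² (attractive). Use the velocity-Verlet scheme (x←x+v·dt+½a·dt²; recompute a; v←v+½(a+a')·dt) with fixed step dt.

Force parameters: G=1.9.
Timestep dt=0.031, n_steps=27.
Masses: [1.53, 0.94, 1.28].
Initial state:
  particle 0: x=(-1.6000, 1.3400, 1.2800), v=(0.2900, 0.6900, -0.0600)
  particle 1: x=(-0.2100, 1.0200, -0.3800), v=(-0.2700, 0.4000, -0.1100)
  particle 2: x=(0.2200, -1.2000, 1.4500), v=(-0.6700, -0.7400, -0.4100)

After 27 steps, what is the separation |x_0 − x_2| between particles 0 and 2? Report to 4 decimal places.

3.6001

step 0: x0=(-1.6000, 1.3400, 1.2800) x1=(-0.2100, 1.0200, -0.3800) x2=(0.2200, -1.2000, 1.4500)
step 1: x0=(-1.5908, 1.3613, 1.2780) x1=(-0.2185, 1.0323, -0.3831) x2=(0.1991, -1.2227, 1.4372)
step 2: x0=(-1.5813, 1.3823, 1.2758) x1=(-0.2274, 1.0446, -0.3856) x2=(0.1781, -1.2451, 1.4243)
step 3: x0=(-1.5714, 1.4031, 1.2732) x1=(-0.2366, 1.0567, -0.3875) x2=(0.1568, -1.2671, 1.4112)
step 4: x0=(-1.5612, 1.4236, 1.2704) x1=(-0.2461, 1.0686, -0.3887) x2=(0.1354, -1.2887, 1.3981)
step 5: x0=(-1.5506, 1.4438, 1.2674) x1=(-0.2560, 1.0805, -0.3893) x2=(0.1138, -1.3099, 1.3847)
step 6: x0=(-1.5396, 1.4638, 1.2640) x1=(-0.2662, 1.0923, -0.3893) x2=(0.0921, -1.3307, 1.3713)
step 7: x0=(-1.5283, 1.4836, 1.2604) x1=(-0.2768, 1.1040, -0.3886) x2=(0.0702, -1.3512, 1.3578)
step 8: x0=(-1.5167, 1.5031, 1.2564) x1=(-0.2877, 1.1156, -0.3874) x2=(0.0481, -1.3712, 1.3441)
step 9: x0=(-1.5048, 1.5223, 1.2522) x1=(-0.2989, 1.1271, -0.3854) x2=(0.0259, -1.3909, 1.3303)
step 10: x0=(-1.4925, 1.5412, 1.2476) x1=(-0.3105, 1.1385, -0.3828) x2=(0.0036, -1.4102, 1.3164)
step 11: x0=(-1.4799, 1.5599, 1.2427) x1=(-0.3225, 1.1498, -0.3796) x2=(-0.0189, -1.4291, 1.3024)
step 12: x0=(-1.4669, 1.5783, 1.2375) x1=(-0.3348, 1.1611, -0.3757) x2=(-0.0415, -1.4477, 1.2883)
step 13: x0=(-1.4536, 1.5965, 1.2320) x1=(-0.3475, 1.1723, -0.3711) x2=(-0.0642, -1.4659, 1.2741)
step 14: x0=(-1.4400, 1.6143, 1.2261) x1=(-0.3605, 1.1835, -0.3658) x2=(-0.0870, -1.4837, 1.2598)
step 15: x0=(-1.4261, 1.6319, 1.2199) x1=(-0.3740, 1.1946, -0.3598) x2=(-0.1100, -1.5011, 1.2455)
step 16: x0=(-1.4119, 1.6492, 1.2133) x1=(-0.3878, 1.2057, -0.3530) x2=(-0.1331, -1.5182, 1.2310)
step 17: x0=(-1.3973, 1.6661, 1.2063) x1=(-0.4020, 1.2168, -0.3456) x2=(-0.1562, -1.5349, 1.2164)
step 18: x0=(-1.3824, 1.6828, 1.1989) x1=(-0.4165, 1.2278, -0.3374) x2=(-0.1795, -1.5512, 1.2018)
step 19: x0=(-1.3672, 1.6992, 1.1911) x1=(-0.4315, 1.2388, -0.3284) x2=(-0.2028, -1.5671, 1.1871)
step 20: x0=(-1.3517, 1.7153, 1.1829) x1=(-0.4469, 1.2499, -0.3187) x2=(-0.2263, -1.5827, 1.1722)
step 21: x0=(-1.3358, 1.7311, 1.1743) x1=(-0.4627, 1.2609, -0.3081) x2=(-0.2498, -1.5979, 1.1574)
step 22: x0=(-1.3196, 1.7465, 1.1652) x1=(-0.4789, 1.2720, -0.2967) x2=(-0.2734, -1.6128, 1.1424)
step 23: x0=(-1.3031, 1.7616, 1.1557) x1=(-0.4955, 1.2831, -0.2845) x2=(-0.2971, -1.6273, 1.1274)
step 24: x0=(-1.2863, 1.7764, 1.1457) x1=(-0.5125, 1.2943, -0.2713) x2=(-0.3209, -1.6414, 1.1123)
step 25: x0=(-1.2691, 1.7908, 1.1351) x1=(-0.5300, 1.3056, -0.2573) x2=(-0.3447, -1.6552, 1.0971)
step 26: x0=(-1.2517, 1.8048, 1.1240) x1=(-0.5479, 1.3170, -0.2423) x2=(-0.3687, -1.6686, 1.0819)
step 27: x0=(-1.2338, 1.8185, 1.1124) x1=(-0.5663, 1.3285, -0.2262) x2=(-0.3926, -1.6817, 1.0666)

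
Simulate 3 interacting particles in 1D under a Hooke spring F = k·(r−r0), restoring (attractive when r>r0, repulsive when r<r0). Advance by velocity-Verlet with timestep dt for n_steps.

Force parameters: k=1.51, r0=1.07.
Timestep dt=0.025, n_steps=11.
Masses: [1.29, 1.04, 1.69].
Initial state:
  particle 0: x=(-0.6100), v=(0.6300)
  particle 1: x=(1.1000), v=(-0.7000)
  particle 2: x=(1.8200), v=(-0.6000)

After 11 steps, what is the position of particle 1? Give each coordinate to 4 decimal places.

(0.8616)

step 0: x0=(-0.6100) x1=(1.1000) x2=(1.8200)
step 1: x0=(-0.5935) x1=(1.0821) x2=(1.8047)
step 2: x0=(-0.5756) x1=(1.0632) x2=(1.7889)
step 3: x0=(-0.5564) x1=(1.0436) x2=(1.7725)
step 4: x0=(-0.5358) x1=(1.0232) x2=(1.7557)
step 5: x0=(-0.5140) x1=(1.0020) x2=(1.7383)
step 6: x0=(-0.4910) x1=(0.9801) x2=(1.7204)
step 7: x0=(-0.4668) x1=(0.9575) x2=(1.7022)
step 8: x0=(-0.4416) x1=(0.9344) x2=(1.6834)
step 9: x0=(-0.4154) x1=(0.9106) x2=(1.6643)
step 10: x0=(-0.3883) x1=(0.8864) x2=(1.6448)
step 11: x0=(-0.3603) x1=(0.8616) x2=(1.6249)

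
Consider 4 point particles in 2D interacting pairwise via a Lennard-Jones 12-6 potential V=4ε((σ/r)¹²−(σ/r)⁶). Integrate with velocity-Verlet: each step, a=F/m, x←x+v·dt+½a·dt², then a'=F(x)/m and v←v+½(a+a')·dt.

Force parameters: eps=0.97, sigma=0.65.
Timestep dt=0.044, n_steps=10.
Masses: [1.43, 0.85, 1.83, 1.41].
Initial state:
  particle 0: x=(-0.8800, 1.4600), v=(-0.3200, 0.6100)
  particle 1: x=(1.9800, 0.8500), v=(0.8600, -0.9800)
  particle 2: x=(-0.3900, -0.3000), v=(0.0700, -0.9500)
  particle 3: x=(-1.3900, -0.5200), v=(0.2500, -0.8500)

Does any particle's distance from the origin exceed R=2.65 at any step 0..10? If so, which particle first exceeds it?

step 0: x0=(-0.8800, 1.4600) x1=(1.9800, 0.8500) x2=(-0.3900, -0.3000) x3=(-1.3900, -0.5200)
step 1: x0=(-0.8941, 1.4868) x1=(2.0178, 0.8069) x2=(-0.3876, -0.3419) x3=(-1.3781, -0.5572)
step 2: x0=(-0.9081, 1.5136) x1=(2.0557, 0.7638) x2=(-0.3866, -0.3842) x3=(-1.3644, -0.5940)
step 3: x0=(-0.9222, 1.5403) x1=(2.0935, 0.7206) x2=(-0.3872, -0.4267) x3=(-1.3487, -0.6303)
step 4: x0=(-0.9363, 1.5671) x1=(2.1313, 0.6775) x2=(-0.3894, -0.4696) x3=(-1.3308, -0.6662)
step 5: x0=(-0.9503, 1.5938) x1=(2.1691, 0.6344) x2=(-0.3936, -0.5129) x3=(-1.3103, -0.7015)
step 6: x0=(-0.9644, 1.6204) x1=(2.2069, 0.5913) x2=(-0.4001, -0.5566) x3=(-1.2869, -0.7363)
step 7: x0=(-0.9785, 1.6471) x1=(2.2447, 0.5481) x2=(-0.4092, -0.6008) x3=(-1.2601, -0.7703)
step 8: x0=(-0.9925, 1.6738) x1=(2.2826, 0.5050) x2=(-0.4215, -0.6457) x3=(-1.2292, -0.8035)
step 9: x0=(-1.0066, 1.7004) x1=(2.3204, 0.4619) x2=(-0.4375, -0.6913) x3=(-1.1935, -0.8358)
step 10: x0=(-1.0206, 1.7271) x1=(2.3582, 0.4187) x2=(-0.4565, -0.7375) x3=(-1.1537, -0.8672)

no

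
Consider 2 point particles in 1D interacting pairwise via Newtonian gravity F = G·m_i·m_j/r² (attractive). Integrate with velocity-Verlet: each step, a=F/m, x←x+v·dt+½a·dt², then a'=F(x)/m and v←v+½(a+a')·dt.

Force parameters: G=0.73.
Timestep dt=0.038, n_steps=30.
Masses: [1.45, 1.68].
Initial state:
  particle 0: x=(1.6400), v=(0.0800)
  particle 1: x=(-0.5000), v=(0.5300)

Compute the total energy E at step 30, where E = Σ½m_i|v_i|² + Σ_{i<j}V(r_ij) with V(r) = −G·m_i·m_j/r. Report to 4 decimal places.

-0.5898

step 0: x0=(1.6400) x1=(-0.5000)
step 1: x0=(1.6428) x1=(-0.4797)
step 2: x0=(1.6453) x1=(-0.4590)
step 3: x0=(1.6474) x1=(-0.4381)
step 4: x0=(1.6490) x1=(-0.4167)
step 5: x0=(1.6502) x1=(-0.3950)
step 6: x0=(1.6510) x1=(-0.3729)
step 7: x0=(1.6514) x1=(-0.3505)
step 8: x0=(1.6513) x1=(-0.3277)
step 9: x0=(1.6508) x1=(-0.3045)
step 10: x0=(1.6498) x1=(-0.2809)
step 11: x0=(1.6484) x1=(-0.2568)
step 12: x0=(1.6464) x1=(-0.2324)
step 13: x0=(1.6440) x1=(-0.2075)
step 14: x0=(1.6410) x1=(-0.1822)
step 15: x0=(1.6375) x1=(-0.1564)
step 16: x0=(1.6335) x1=(-0.1302)
step 17: x0=(1.6289) x1=(-0.1034)
step 18: x0=(1.6237) x1=(-0.0762)
step 19: x0=(1.6179) x1=(-0.0484)
step 20: x0=(1.6114) x1=(-0.0200)
step 21: x0=(1.6043) x1=(0.0089)
step 22: x0=(1.5965) x1=(0.0384)
step 23: x0=(1.5879) x1=(0.0685)
step 24: x0=(1.5786) x1=(0.0993)
step 25: x0=(1.5685) x1=(0.1308)
step 26: x0=(1.5575) x1=(0.1631)
step 27: x0=(1.5456) x1=(0.1961)
step 28: x0=(1.5328) x1=(0.2300)
step 29: x0=(1.5188) x1=(0.2647)
step 30: x0=(1.5038) x1=(0.3005)
step 0 velocities: v0=(0.0800) v1=(0.5300)
step 0: KE=0.2406, PE=-0.8310, E=-0.5904
step 30 velocities: v0=(-0.4117) v1=(0.9544)
step 30: KE=0.8879, PE=-1.4778, E=-0.5898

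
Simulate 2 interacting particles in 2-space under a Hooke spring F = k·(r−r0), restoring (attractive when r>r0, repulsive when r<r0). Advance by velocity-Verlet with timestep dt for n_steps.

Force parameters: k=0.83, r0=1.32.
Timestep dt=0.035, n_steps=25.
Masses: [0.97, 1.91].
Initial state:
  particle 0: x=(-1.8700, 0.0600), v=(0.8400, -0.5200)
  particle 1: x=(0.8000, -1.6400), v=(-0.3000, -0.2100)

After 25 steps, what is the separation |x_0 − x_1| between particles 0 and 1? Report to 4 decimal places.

step 0: x0=(-1.8700, 0.0600) x1=(0.8000, -1.6400)
step 1: x0=(-1.8398, 0.0413) x1=(0.7891, -1.6471)
step 2: x0=(-1.8080, 0.0215) x1=(0.7774, -1.6537)
step 3: x0=(-1.7746, 0.0008) x1=(0.7649, -1.6597)
step 4: x0=(-1.7398, -0.0209) x1=(0.7516, -1.6653)
step 5: x0=(-1.7034, -0.0436) x1=(0.7376, -1.6703)
step 6: x0=(-1.6657, -0.0673) x1=(0.7228, -1.6749)
step 7: x0=(-1.6266, -0.0918) x1=(0.7074, -1.6791)
step 8: x0=(-1.5863, -0.1172) x1=(0.6913, -1.6827)
step 9: x0=(-1.5446, -0.1435) x1=(0.6746, -1.6860)
step 10: x0=(-1.5018, -0.1706) x1=(0.6573, -1.6888)
step 11: x0=(-1.4579, -0.1985) x1=(0.6394, -1.6912)
step 12: x0=(-1.4128, -0.2272) x1=(0.6210, -1.6933)
step 13: x0=(-1.3668, -0.2566) x1=(0.6021, -1.6949)
step 14: x0=(-1.3198, -0.2867) x1=(0.5826, -1.6962)
step 15: x0=(-1.2720, -0.3174) x1=(0.5628, -1.6972)
step 16: x0=(-1.2233, -0.3488) x1=(0.5425, -1.6979)
step 17: x0=(-1.1739, -0.3807) x1=(0.5218, -1.6983)
step 18: x0=(-1.1238, -0.4132) x1=(0.5008, -1.6984)
step 19: x0=(-1.0730, -0.4461) x1=(0.4794, -1.6982)
step 20: x0=(-1.0217, -0.4795) x1=(0.4578, -1.6979)
step 21: x0=(-0.9700, -0.5133) x1=(0.4360, -1.6973)
step 22: x0=(-0.9178, -0.5474) x1=(0.4139, -1.6966)
step 23: x0=(-0.8653, -0.5819) x1=(0.3917, -1.6957)
step 24: x0=(-0.8125, -0.6166) x1=(0.3693, -1.6946)
step 25: x0=(-0.7594, -0.6515) x1=(0.3468, -1.6935)

1.5197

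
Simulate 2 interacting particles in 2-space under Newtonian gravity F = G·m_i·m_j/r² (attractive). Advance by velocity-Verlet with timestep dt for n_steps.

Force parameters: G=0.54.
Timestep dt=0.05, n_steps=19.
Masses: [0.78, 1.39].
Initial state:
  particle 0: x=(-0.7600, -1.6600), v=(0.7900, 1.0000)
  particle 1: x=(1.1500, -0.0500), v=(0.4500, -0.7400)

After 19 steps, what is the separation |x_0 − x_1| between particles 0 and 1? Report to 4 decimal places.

step 0: x0=(-0.7600, -1.6600) x1=(1.1500, -0.0500)
step 1: x0=(-0.7204, -1.6099) x1=(1.1724, -0.0871)
step 2: x0=(-0.6805, -1.5596) x1=(1.1947, -0.1242)
step 3: x0=(-0.6404, -1.5091) x1=(1.2169, -0.1615)
step 4: x0=(-0.6000, -1.4584) x1=(1.2389, -0.1989)
step 5: x0=(-0.5592, -1.4075) x1=(1.2607, -0.2364)
step 6: x0=(-0.5182, -1.3563) x1=(1.2823, -0.2741)
step 7: x0=(-0.4767, -1.3050) x1=(1.3037, -0.3118)
step 8: x0=(-0.4349, -1.2534) x1=(1.3249, -0.3497)
step 9: x0=(-0.3927, -1.2016) x1=(1.3459, -0.3877)
step 10: x0=(-0.3500, -1.1496) x1=(1.3666, -0.4258)
step 11: x0=(-0.3067, -1.0974) x1=(1.3870, -0.4641)
step 12: x0=(-0.2630, -1.0449) x1=(1.4071, -0.5025)
step 13: x0=(-0.2187, -0.9923) x1=(1.4269, -0.5409)
step 14: x0=(-0.1737, -0.9395) x1=(1.4463, -0.5795)
step 15: x0=(-0.1281, -0.8866) x1=(1.4654, -0.6181)
step 16: x0=(-0.0818, -0.8336) x1=(1.4841, -0.6568)
step 17: x0=(-0.0347, -0.7804) x1=(1.5023, -0.6956)
step 18: x0=(0.0132, -0.7272) x1=(1.5201, -0.7344)
step 19: x0=(0.0619, -0.6741) x1=(1.5375, -0.7732)

1.4789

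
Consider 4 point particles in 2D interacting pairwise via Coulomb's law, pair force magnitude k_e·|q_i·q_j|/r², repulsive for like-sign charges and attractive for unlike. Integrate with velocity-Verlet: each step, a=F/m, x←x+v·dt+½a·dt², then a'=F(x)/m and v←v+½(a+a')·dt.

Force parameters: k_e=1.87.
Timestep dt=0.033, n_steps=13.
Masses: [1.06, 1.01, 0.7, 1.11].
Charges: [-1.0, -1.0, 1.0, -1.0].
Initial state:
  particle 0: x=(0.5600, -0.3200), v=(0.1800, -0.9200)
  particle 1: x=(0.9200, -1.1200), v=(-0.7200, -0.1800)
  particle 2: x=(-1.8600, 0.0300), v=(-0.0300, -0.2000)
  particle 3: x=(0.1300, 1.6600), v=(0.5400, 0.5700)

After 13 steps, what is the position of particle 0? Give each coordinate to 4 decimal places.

(0.5375, -0.5106)

step 0: x0=(0.5600, -0.3200) x1=(0.9200, -1.1200) x2=(-1.8600, 0.0300) x3=(0.1300, 1.6600)
step 1: x0=(0.5653, -0.3494) x1=(0.8967, -1.1272) x2=(-1.8604, 0.0234) x3=(0.1476, 1.6790)
step 2: x0=(0.5694, -0.3768) x1=(0.8744, -1.1372) x2=(-1.8598, 0.0170) x3=(0.1649, 1.6985)
step 3: x0=(0.5721, -0.4018) x1=(0.8530, -1.1500) x2=(-1.8580, 0.0105) x3=(0.1819, 1.7185)
step 4: x0=(0.5736, -0.4244) x1=(0.8326, -1.1660) x2=(-1.8551, 0.0042) x3=(0.1985, 1.7389)
step 5: x0=(0.5737, -0.4444) x1=(0.8131, -1.1852) x2=(-1.8511, -0.0022) x3=(0.2148, 1.7597)
step 6: x0=(0.5727, -0.4617) x1=(0.7944, -1.2076) x2=(-1.8461, -0.0084) x3=(0.2309, 1.7808)
step 7: x0=(0.5705, -0.4763) x1=(0.7765, -1.2334) x2=(-1.8400, -0.0147) x3=(0.2466, 1.8024)
step 8: x0=(0.5672, -0.4882) x1=(0.7593, -1.2625) x2=(-1.8327, -0.0210) x3=(0.2621, 1.8244)
step 9: x0=(0.5629, -0.4974) x1=(0.7427, -1.2947) x2=(-1.8245, -0.0272) x3=(0.2774, 1.8467)
step 10: x0=(0.5577, -0.5041) x1=(0.7265, -1.3299) x2=(-1.8151, -0.0335) x3=(0.2924, 1.8693)
step 11: x0=(0.5517, -0.5084) x1=(0.7107, -1.3680) x2=(-1.8047, -0.0398) x3=(0.3072, 1.8924)
step 12: x0=(0.5449, -0.5105) x1=(0.6952, -1.4088) x2=(-1.7932, -0.0461) x3=(0.3217, 1.9157)
step 13: x0=(0.5375, -0.5106) x1=(0.6799, -1.4520) x2=(-1.7806, -0.0525) x3=(0.3361, 1.9394)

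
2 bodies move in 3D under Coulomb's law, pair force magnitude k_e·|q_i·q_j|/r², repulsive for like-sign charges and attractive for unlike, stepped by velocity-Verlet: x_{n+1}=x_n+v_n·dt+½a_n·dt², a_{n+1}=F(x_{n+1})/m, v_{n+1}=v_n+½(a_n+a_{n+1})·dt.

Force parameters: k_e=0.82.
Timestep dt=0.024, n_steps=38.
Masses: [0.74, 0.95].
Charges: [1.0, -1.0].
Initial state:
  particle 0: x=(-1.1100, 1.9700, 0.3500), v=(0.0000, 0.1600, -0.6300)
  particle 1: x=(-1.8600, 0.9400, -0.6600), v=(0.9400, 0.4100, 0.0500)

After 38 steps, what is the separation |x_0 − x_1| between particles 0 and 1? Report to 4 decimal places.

0.4007

step 0: x0=(-1.1100, 1.9700, 0.3500) x1=(-1.8600, 0.9400, -0.6600)
step 1: x0=(-1.1101, 1.9738, 0.3348) x1=(-1.8374, 0.9499, -0.6587)
step 2: x0=(-1.1102, 1.9774, 0.3195) x1=(-1.8147, 0.9599, -0.6574)
step 3: x0=(-1.1105, 1.9808, 0.3039) x1=(-1.7919, 0.9701, -0.6559)
step 4: x0=(-1.1109, 1.9841, 0.2883) x1=(-1.7691, 0.9804, -0.6542)
step 5: x0=(-1.1114, 1.9872, 0.2724) x1=(-1.7461, 0.9908, -0.6525)
step 6: x0=(-1.1121, 1.9901, 0.2564) x1=(-1.7230, 1.0014, -0.6506)
step 7: x0=(-1.1128, 1.9928, 0.2402) x1=(-1.6999, 1.0121, -0.6485)
step 8: x0=(-1.1137, 1.9953, 0.2238) x1=(-1.6766, 1.0230, -0.6463)
step 9: x0=(-1.1147, 1.9975, 0.2073) x1=(-1.6533, 1.0340, -0.6440)
step 10: x0=(-1.1159, 1.9996, 0.1905) x1=(-1.6298, 1.0453, -0.6415)
step 11: x0=(-1.1171, 2.0014, 0.1735) x1=(-1.6063, 1.0567, -0.6389)
step 12: x0=(-1.1185, 2.0030, 0.1563) x1=(-1.5827, 1.0683, -0.6360)
step 13: x0=(-1.1200, 2.0042, 0.1389) x1=(-1.5589, 1.0801, -0.6330)
step 14: x0=(-1.1217, 2.0053, 0.1212) x1=(-1.5351, 1.0922, -0.6299)
step 15: x0=(-1.1235, 2.0060, 0.1033) x1=(-1.5111, 1.1044, -0.6265)
step 16: x0=(-1.1254, 2.0064, 0.0851) x1=(-1.4870, 1.1170, -0.6229)
step 17: x0=(-1.1275, 2.0065, 0.0667) x1=(-1.4629, 1.1297, -0.6192)
step 18: x0=(-1.1297, 2.0062, 0.0480) x1=(-1.4386, 1.1428, -0.6152)
step 19: x0=(-1.1320, 2.0055, 0.0290) x1=(-1.4142, 1.1561, -0.6109)
step 20: x0=(-1.1345, 2.0044, 0.0097) x1=(-1.3897, 1.1698, -0.6065)
step 21: x0=(-1.1371, 2.0029, -0.0099) x1=(-1.3651, 1.1838, -0.6018)
step 22: x0=(-1.1398, 2.0009, -0.0299) x1=(-1.3404, 1.1982, -0.5968)
step 23: x0=(-1.1427, 1.9984, -0.0502) x1=(-1.3157, 1.2130, -0.5915)
step 24: x0=(-1.1457, 1.9954, -0.0709) x1=(-1.2908, 1.2282, -0.5860)
step 25: x0=(-1.1488, 1.9918, -0.0920) x1=(-1.2658, 1.2438, -0.5801)
step 26: x0=(-1.1520, 1.9875, -0.1136) x1=(-1.2407, 1.2600, -0.5739)
step 27: x0=(-1.1553, 1.9825, -0.1355) x1=(-1.2156, 1.2767, -0.5674)
step 28: x0=(-1.1586, 1.9767, -0.1580) x1=(-1.1904, 1.2941, -0.5605)
step 29: x0=(-1.1620, 1.9700, -0.1810) x1=(-1.1652, 1.3121, -0.5531)
step 30: x0=(-1.1654, 1.9624, -0.2045) x1=(-1.1400, 1.3309, -0.5454)
step 31: x0=(-1.1688, 1.9536, -0.2286) x1=(-1.1149, 1.3505, -0.5372)
step 32: x0=(-1.1720, 1.9437, -0.2534) x1=(-1.0898, 1.3711, -0.5285)
step 33: x0=(-1.1751, 1.9323, -0.2788) x1=(-1.0648, 1.3928, -0.5193)
step 34: x0=(-1.1778, 1.9194, -0.3049) x1=(-1.0402, 1.4157, -0.5095)
step 35: x0=(-1.1800, 1.9046, -0.3318) x1=(-1.0159, 1.4400, -0.4991)
step 36: x0=(-1.1815, 1.8878, -0.3594) x1=(-0.9922, 1.4660, -0.4882)
step 37: x0=(-1.1819, 1.8685, -0.3878) x1=(-0.9693, 1.4938, -0.4767)
step 38: x0=(-1.1807, 1.8464, -0.4168) x1=(-0.9477, 1.5239, -0.4646)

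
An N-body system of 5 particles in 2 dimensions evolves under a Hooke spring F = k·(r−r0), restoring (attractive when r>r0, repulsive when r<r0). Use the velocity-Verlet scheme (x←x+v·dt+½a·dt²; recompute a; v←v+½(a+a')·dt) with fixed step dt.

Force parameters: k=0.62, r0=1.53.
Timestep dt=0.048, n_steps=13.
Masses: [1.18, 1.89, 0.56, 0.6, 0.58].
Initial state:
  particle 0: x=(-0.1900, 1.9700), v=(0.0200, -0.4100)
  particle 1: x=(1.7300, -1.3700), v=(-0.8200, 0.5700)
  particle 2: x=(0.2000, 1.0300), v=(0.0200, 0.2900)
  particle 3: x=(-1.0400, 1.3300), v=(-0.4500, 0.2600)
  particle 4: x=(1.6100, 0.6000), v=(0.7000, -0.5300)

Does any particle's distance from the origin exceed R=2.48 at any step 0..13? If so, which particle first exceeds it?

step 0: x0=(-0.1900, 1.9700) x1=(1.7300, -1.3700) x2=(0.2000, 1.0300) x3=(-1.0400, 1.3300) x4=(1.6100, 0.6000)
step 1: x0=(-0.1879, 1.9493) x1=(1.6893, -1.3407) x2=(0.2024, 1.0418) x3=(-1.0589, 1.3399) x4=(1.6415, 0.5749)
step 2: x0=(-0.1835, 1.9266) x1=(1.6460, -1.3075) x2=(0.2075, 1.0495) x3=(-1.0725, 1.3446) x4=(1.6686, 0.5509)
step 3: x0=(-0.1768, 1.9019) x1=(1.6001, -1.2707) x2=(0.2155, 1.0531) x3=(-1.0806, 1.3442) x4=(1.6910, 0.5281)
step 4: x0=(-0.1679, 1.8755) x1=(1.5519, -1.2304) x2=(0.2262, 1.0525) x3=(-1.0832, 1.3387) x4=(1.7085, 0.5068)
step 5: x0=(-0.1570, 1.8473) x1=(1.5013, -1.1867) x2=(0.2397, 1.0479) x3=(-1.0804, 1.3282) x4=(1.7209, 0.4871)
step 6: x0=(-0.1439, 1.8174) x1=(1.4485, -1.1398) x2=(0.2557, 1.0395) x3=(-1.0723, 1.3128) x4=(1.7284, 0.4692)
step 7: x0=(-0.1289, 1.7860) x1=(1.3937, -1.0900) x2=(0.2742, 1.0272) x3=(-1.0590, 1.2928) x4=(1.7308, 0.4531)
step 8: x0=(-0.1121, 1.7533) x1=(1.3369, -1.0374) x2=(0.2951, 1.0114) x3=(-1.0407, 1.2682) x4=(1.7284, 0.4391)
step 9: x0=(-0.0935, 1.7193) x1=(1.2784, -0.9822) x2=(0.3181, 0.9922) x3=(-1.0177, 1.2393) x4=(1.7212, 0.4271)
step 10: x0=(-0.0733, 1.6841) x1=(1.2182, -0.9248) x2=(0.3431, 0.9699) x3=(-0.9902, 1.2062) x4=(1.7096, 0.4172)
step 11: x0=(-0.0516, 1.6481) x1=(1.1565, -0.8653) x2=(0.3700, 0.9448) x3=(-0.9587, 1.1693) x4=(1.6938, 0.4092)
step 12: x0=(-0.0286, 1.6112) x1=(1.0934, -0.8040) x2=(0.3985, 0.9170) x3=(-0.9234, 1.1287) x4=(1.6743, 0.4032)
step 13: x0=(-0.0043, 1.5738) x1=(1.0291, -0.7412) x2=(0.4283, 0.8870) x3=(-0.8848, 1.0849) x4=(1.6515, 0.3990)

no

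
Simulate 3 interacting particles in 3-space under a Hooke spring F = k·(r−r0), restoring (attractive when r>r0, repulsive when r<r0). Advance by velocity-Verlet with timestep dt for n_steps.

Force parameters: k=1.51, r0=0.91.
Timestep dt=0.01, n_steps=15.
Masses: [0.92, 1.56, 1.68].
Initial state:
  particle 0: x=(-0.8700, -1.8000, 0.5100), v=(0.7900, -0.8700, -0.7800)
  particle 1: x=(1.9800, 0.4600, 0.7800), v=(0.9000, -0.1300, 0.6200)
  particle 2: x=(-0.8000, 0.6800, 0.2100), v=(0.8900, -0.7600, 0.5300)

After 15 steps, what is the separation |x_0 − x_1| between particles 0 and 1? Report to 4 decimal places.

3.6363

step 0: x0=(-0.8700, -1.8000, 0.5100) x1=(1.9800, 0.4600, 0.7800) x2=(-0.8000, 0.6800, 0.2100)
step 1: x0=(-0.8619, -1.8084, 0.5022) x1=(1.9888, 0.4586, 0.7862) x2=(-0.7910, 0.6723, 0.2153)
step 2: x0=(-0.8535, -1.8163, 0.4944) x1=(1.9972, 0.4571, 0.7923) x2=(-0.7819, 0.6645, 0.2207)
step 3: x0=(-0.8447, -1.8237, 0.4866) x1=(2.0052, 0.4554, 0.7983) x2=(-0.7726, 0.6565, 0.2261)
step 4: x0=(-0.8355, -1.8305, 0.4788) x1=(2.0129, 0.4536, 0.8043) x2=(-0.7631, 0.6484, 0.2316)
step 5: x0=(-0.8260, -1.8368, 0.4711) x1=(2.0201, 0.4516, 0.8103) x2=(-0.7534, 0.6401, 0.2371)
step 6: x0=(-0.8161, -1.8425, 0.4633) x1=(2.0270, 0.4495, 0.8161) x2=(-0.7436, 0.6316, 0.2427)
step 7: x0=(-0.8059, -1.8477, 0.4556) x1=(2.0334, 0.4472, 0.8219) x2=(-0.7336, 0.6230, 0.2483)
step 8: x0=(-0.7953, -1.8523, 0.4479) x1=(2.0395, 0.4447, 0.8277) x2=(-0.7235, 0.6143, 0.2540)
step 9: x0=(-0.7844, -1.8565, 0.4403) x1=(2.0452, 0.4421, 0.8334) x2=(-0.7132, 0.6054, 0.2597)
step 10: x0=(-0.7731, -1.8600, 0.4326) x1=(2.0505, 0.4394, 0.8390) x2=(-0.7027, 0.5963, 0.2655)
step 11: x0=(-0.7614, -1.8631, 0.4250) x1=(2.0554, 0.4365, 0.8445) x2=(-0.6921, 0.5871, 0.2713)
step 12: x0=(-0.7494, -1.8656, 0.4174) x1=(2.0600, 0.4334, 0.8500) x2=(-0.6813, 0.5778, 0.2771)
step 13: x0=(-0.7370, -1.8675, 0.4099) x1=(2.0641, 0.4301, 0.8554) x2=(-0.6703, 0.5683, 0.2830)
step 14: x0=(-0.7243, -1.8690, 0.4024) x1=(2.0679, 0.4268, 0.8607) x2=(-0.6592, 0.5586, 0.2890)
step 15: x0=(-0.7112, -1.8699, 0.3950) x1=(2.0713, 0.4232, 0.8660) x2=(-0.6479, 0.5489, 0.2949)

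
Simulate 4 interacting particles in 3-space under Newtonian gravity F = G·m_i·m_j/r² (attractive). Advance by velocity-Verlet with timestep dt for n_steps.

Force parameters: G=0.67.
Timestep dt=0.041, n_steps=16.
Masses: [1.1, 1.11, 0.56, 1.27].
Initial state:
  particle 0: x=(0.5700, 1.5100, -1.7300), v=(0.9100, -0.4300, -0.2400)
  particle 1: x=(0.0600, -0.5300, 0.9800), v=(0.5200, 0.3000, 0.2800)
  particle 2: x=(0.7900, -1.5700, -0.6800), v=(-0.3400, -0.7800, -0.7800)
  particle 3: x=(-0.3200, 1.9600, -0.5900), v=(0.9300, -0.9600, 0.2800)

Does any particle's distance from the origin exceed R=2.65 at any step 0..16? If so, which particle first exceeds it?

step 0: x0=(0.5700, 1.5100, -1.7300) x1=(0.0600, -0.5300, 0.9800) x2=(0.7900, -1.5700, -0.6800) x3=(-0.3200, 1.9600, -0.5900)
step 1: x0=(0.6071, 1.4924, -1.7396) x1=(0.0813, -0.5176, 0.9913) x2=(0.7760, -1.6018, -0.7119) x3=(-0.2817, 1.9205, -0.5787)
step 2: x0=(0.6439, 1.4749, -1.7485) x1=(0.1027, -0.5051, 1.0024) x2=(0.7619, -1.6333, -0.7436) x3=(-0.2430, 1.8806, -0.5677)
step 3: x0=(0.6802, 1.4574, -1.7569) x1=(0.1241, -0.4925, 1.0132) x2=(0.7476, -1.6644, -0.7751) x3=(-0.2041, 1.8405, -0.5570)
step 4: x0=(0.7163, 1.4399, -1.7648) x1=(0.1456, -0.4797, 1.0236) x2=(0.7333, -1.6951, -0.8064) x3=(-0.1647, 1.8000, -0.5467)
step 5: x0=(0.7519, 1.4225, -1.7720) x1=(0.1671, -0.4668, 1.0338) x2=(0.7188, -1.7255, -0.8376) x3=(-0.1251, 1.7593, -0.5367)
step 6: x0=(0.7872, 1.4050, -1.7787) x1=(0.1886, -0.4538, 1.0437) x2=(0.7043, -1.7556, -0.8686) x3=(-0.0851, 1.7182, -0.5270)
step 7: x0=(0.8222, 1.3876, -1.7848) x1=(0.2101, -0.4405, 1.0534) x2=(0.6897, -1.7853, -0.8995) x3=(-0.0449, 1.6769, -0.5176)
step 8: x0=(0.8568, 1.3702, -1.7903) x1=(0.2317, -0.4272, 1.0627) x2=(0.6751, -1.8147, -0.9302) x3=(-0.0043, 1.6353, -0.5086)
step 9: x0=(0.8911, 1.3528, -1.7953) x1=(0.2532, -0.4136, 1.0717) x2=(0.6604, -1.8438, -0.9607) x3=(0.0366, 1.5934, -0.4998)
step 10: x0=(0.9250, 1.3353, -1.7997) x1=(0.2748, -0.3999, 1.0804) x2=(0.6456, -1.8725, -0.9911) x3=(0.0778, 1.5512, -0.4913)
step 11: x0=(0.9586, 1.3178, -1.8034) x1=(0.2964, -0.3860, 1.0888) x2=(0.6308, -1.9009, -1.0214) x3=(0.1193, 1.5088, -0.4832)
step 12: x0=(0.9918, 1.3003, -1.8066) x1=(0.3180, -0.3720, 1.0969) x2=(0.6160, -1.9290, -1.0515) x3=(0.1610, 1.4660, -0.4753)
step 13: x0=(1.0248, 1.2827, -1.8092) x1=(0.3397, -0.3577, 1.1047) x2=(0.6012, -1.9567, -1.0815) x3=(0.2031, 1.4231, -0.4678)
step 14: x0=(1.0574, 1.2651, -1.8113) x1=(0.3613, -0.3433, 1.1122) x2=(0.5863, -1.9841, -1.1114) x3=(0.2454, 1.3798, -0.4605)
step 15: x0=(1.0896, 1.2474, -1.8127) x1=(0.3830, -0.3286, 1.1193) x2=(0.5715, -2.0112, -1.1411) x3=(0.2880, 1.3363, -0.4535)
step 16: x0=(1.1216, 1.2296, -1.8135) x1=(0.4046, -0.3138, 1.1261) x2=(0.5566, -2.0380, -1.1707) x3=(0.3309, 1.2926, -0.4467)

no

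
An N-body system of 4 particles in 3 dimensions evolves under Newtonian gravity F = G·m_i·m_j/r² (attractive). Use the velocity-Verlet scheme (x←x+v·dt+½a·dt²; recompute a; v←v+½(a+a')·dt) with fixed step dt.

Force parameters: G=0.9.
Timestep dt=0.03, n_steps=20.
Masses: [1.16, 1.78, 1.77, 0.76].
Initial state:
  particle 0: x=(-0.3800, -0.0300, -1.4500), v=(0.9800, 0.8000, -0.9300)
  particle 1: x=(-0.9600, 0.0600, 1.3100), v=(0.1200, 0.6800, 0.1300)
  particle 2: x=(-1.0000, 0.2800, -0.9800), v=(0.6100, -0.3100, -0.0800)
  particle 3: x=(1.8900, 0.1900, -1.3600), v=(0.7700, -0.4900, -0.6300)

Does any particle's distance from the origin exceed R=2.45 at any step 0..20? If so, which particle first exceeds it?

yes, particle 3

step 0: x0=(-0.3800, -0.0300, -1.4500) x1=(-0.9600, 0.0600, 1.3100) x2=(-1.0000, 0.2800, -0.9800) x3=(1.8900, 0.1900, -1.3600)
step 1: x0=(-0.3513, -0.0056, -1.4772) x1=(-0.9564, 0.0804, 1.3137) x2=(-0.9812, 0.2704, -0.9826) x3=(1.9129, 0.1753, -1.3789)
step 2: x0=(-0.3240, 0.0194, -1.5031) x1=(-0.9527, 0.1008, 1.3170) x2=(-0.9613, 0.2604, -0.9858) x3=(1.9354, 0.1606, -1.3976)
step 3: x0=(-0.2981, 0.0451, -1.5277) x1=(-0.9490, 0.1213, 1.3199) x2=(-0.9404, 0.2500, -0.9895) x3=(1.9574, 0.1458, -1.4163)
step 4: x0=(-0.2736, 0.0711, -1.5508) x1=(-0.9452, 0.1418, 1.3223) x2=(-0.9185, 0.2393, -0.9937) x3=(1.9791, 0.1311, -1.4350)
step 5: x0=(-0.2504, 0.0976, -1.5726) x1=(-0.9414, 0.1622, 1.3244) x2=(-0.8955, 0.2283, -0.9984) x3=(2.0003, 0.1164, -1.4535)
step 6: x0=(-0.2284, 0.1243, -1.5930) x1=(-0.9375, 0.1827, 1.3261) x2=(-0.8717, 0.2172, -1.0037) x3=(2.0211, 0.1017, -1.4720)
step 7: x0=(-0.2078, 0.1513, -1.6119) x1=(-0.9335, 0.2032, 1.3274) x2=(-0.8468, 0.2059, -1.0095) x3=(2.0415, 0.0870, -1.4904)
step 8: x0=(-0.1884, 0.1783, -1.6295) x1=(-0.9295, 0.2236, 1.3283) x2=(-0.8210, 0.1945, -1.0160) x3=(2.0615, 0.0723, -1.5087)
step 9: x0=(-0.1703, 0.2054, -1.6456) x1=(-0.9254, 0.2441, 1.3288) x2=(-0.7943, 0.1831, -1.0230) x3=(2.0811, 0.0576, -1.5270)
step 10: x0=(-0.1534, 0.2325, -1.6602) x1=(-0.9213, 0.2646, 1.3290) x2=(-0.7667, 0.1717, -1.0306) x3=(2.1003, 0.0429, -1.5451)
step 11: x0=(-0.1377, 0.2594, -1.6734) x1=(-0.9171, 0.2850, 1.3288) x2=(-0.7382, 0.1605, -1.0389) x3=(2.1191, 0.0283, -1.5632)
step 12: x0=(-0.1232, 0.2861, -1.6850) x1=(-0.9128, 0.3054, 1.3282) x2=(-0.7087, 0.1493, -1.0478) x3=(2.1374, 0.0137, -1.5812)
step 13: x0=(-0.1098, 0.3124, -1.6952) x1=(-0.9085, 0.3258, 1.3272) x2=(-0.6785, 0.1384, -1.0573) x3=(2.1554, -0.0009, -1.5992)
step 14: x0=(-0.0976, 0.3384, -1.7038) x1=(-0.9040, 0.3462, 1.3259) x2=(-0.6473, 0.1277, -1.0675) x3=(2.1730, -0.0154, -1.6170)
step 15: x0=(-0.0866, 0.3639, -1.7109) x1=(-0.8995, 0.3666, 1.3242) x2=(-0.6154, 0.1174, -1.0784) x3=(2.1901, -0.0299, -1.6348)
step 16: x0=(-0.0766, 0.3888, -1.7165) x1=(-0.8950, 0.3869, 1.3221) x2=(-0.5826, 0.1075, -1.0901) x3=(2.2069, -0.0443, -1.6525)
step 17: x0=(-0.0677, 0.4131, -1.7204) x1=(-0.8903, 0.4072, 1.3198) x2=(-0.5490, 0.0979, -1.1024) x3=(2.2232, -0.0587, -1.6701)
step 18: x0=(-0.0600, 0.4366, -1.7227) x1=(-0.8856, 0.4275, 1.3170) x2=(-0.5146, 0.0890, -1.1155) x3=(2.2392, -0.0730, -1.6876)
step 19: x0=(-0.0532, 0.4592, -1.7234) x1=(-0.8808, 0.4477, 1.3139) x2=(-0.4794, 0.0806, -1.1293) x3=(2.2547, -0.0873, -1.7050)
step 20: x0=(-0.0475, 0.4808, -1.7224) x1=(-0.8759, 0.4679, 1.3105) x2=(-0.4435, 0.0728, -1.1440) x3=(2.2699, -0.1015, -1.7224)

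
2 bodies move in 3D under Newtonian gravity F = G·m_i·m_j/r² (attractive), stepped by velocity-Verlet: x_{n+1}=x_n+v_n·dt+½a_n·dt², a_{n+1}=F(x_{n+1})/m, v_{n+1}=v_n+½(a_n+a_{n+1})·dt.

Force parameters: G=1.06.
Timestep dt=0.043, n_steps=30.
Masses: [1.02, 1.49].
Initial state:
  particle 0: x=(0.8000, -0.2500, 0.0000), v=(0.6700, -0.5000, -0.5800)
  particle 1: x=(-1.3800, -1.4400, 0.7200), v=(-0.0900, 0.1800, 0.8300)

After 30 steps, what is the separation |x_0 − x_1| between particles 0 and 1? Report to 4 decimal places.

step 0: x0=(0.8000, -0.2500, 0.0000) x1=(-1.3800, -1.4400, 0.7200)
step 1: x0=(0.8286, -0.2716, -0.0249) x1=(-1.3837, -1.4322, 0.7556)
step 2: x0=(0.8569, -0.2934, -0.0496) x1=(-1.3872, -1.4243, 0.7912)
step 3: x0=(0.8848, -0.3154, -0.0743) x1=(-1.3905, -1.4162, 0.8267)
step 4: x0=(0.9124, -0.3375, -0.0987) x1=(-1.3935, -1.4080, 0.8621)
step 5: x0=(0.9396, -0.3598, -0.1231) x1=(-1.3963, -1.3997, 0.8973)
step 6: x0=(0.9665, -0.3822, -0.1473) x1=(-1.3989, -1.3914, 0.9325)
step 7: x0=(0.9931, -0.4048, -0.1713) x1=(-1.4012, -1.3829, 0.9676)
step 8: x0=(1.0194, -0.4275, -0.1952) x1=(-1.4034, -1.3743, 1.0026)
step 9: x0=(1.0454, -0.4503, -0.2190) x1=(-1.4053, -1.3657, 1.0375)
step 10: x0=(1.0710, -0.4732, -0.2426) x1=(-1.4070, -1.3570, 1.0723)
step 11: x0=(1.0964, -0.4962, -0.2661) x1=(-1.4086, -1.3482, 1.1069)
step 12: x0=(1.1216, -0.5194, -0.2894) x1=(-1.4099, -1.3393, 1.1415)
step 13: x0=(1.1464, -0.5426, -0.3125) x1=(-1.4111, -1.3304, 1.1760)
step 14: x0=(1.1710, -0.5659, -0.3355) x1=(-1.4121, -1.3215, 1.2103)
step 15: x0=(1.1954, -0.5892, -0.3584) x1=(-1.4129, -1.3125, 1.2446)
step 16: x0=(1.2195, -0.6126, -0.3811) x1=(-1.4135, -1.3034, 1.2788)
step 17: x0=(1.2433, -0.6361, -0.4037) x1=(-1.4140, -1.2943, 1.3128)
step 18: x0=(1.2670, -0.6597, -0.4261) x1=(-1.4143, -1.2852, 1.3468)
step 19: x0=(1.2904, -0.6833, -0.4483) x1=(-1.4145, -1.2760, 1.3806)
step 20: x0=(1.3136, -0.7069, -0.4704) x1=(-1.4145, -1.2668, 1.4144)
step 21: x0=(1.3365, -0.7306, -0.4924) x1=(-1.4144, -1.2575, 1.4480)
step 22: x0=(1.3593, -0.7543, -0.5142) x1=(-1.4141, -1.2483, 1.4816)
step 23: x0=(1.3819, -0.7781, -0.5359) x1=(-1.4138, -1.2390, 1.5150)
step 24: x0=(1.4043, -0.8019, -0.5574) x1=(-1.4132, -1.2297, 1.5484)
step 25: x0=(1.4265, -0.8257, -0.5788) x1=(-1.4126, -1.2203, 1.5817)
step 26: x0=(1.4485, -0.8496, -0.6001) x1=(-1.4118, -1.2110, 1.6149)
step 27: x0=(1.4704, -0.8734, -0.6212) x1=(-1.4109, -1.2016, 1.6479)
step 28: x0=(1.4921, -0.8973, -0.6422) x1=(-1.4099, -1.1922, 1.6809)
step 29: x0=(1.5136, -0.9212, -0.6631) x1=(-1.4088, -1.1829, 1.7138)
step 30: x0=(1.5350, -0.9452, -0.6839) x1=(-1.4076, -1.1735, 1.7466)

3.8233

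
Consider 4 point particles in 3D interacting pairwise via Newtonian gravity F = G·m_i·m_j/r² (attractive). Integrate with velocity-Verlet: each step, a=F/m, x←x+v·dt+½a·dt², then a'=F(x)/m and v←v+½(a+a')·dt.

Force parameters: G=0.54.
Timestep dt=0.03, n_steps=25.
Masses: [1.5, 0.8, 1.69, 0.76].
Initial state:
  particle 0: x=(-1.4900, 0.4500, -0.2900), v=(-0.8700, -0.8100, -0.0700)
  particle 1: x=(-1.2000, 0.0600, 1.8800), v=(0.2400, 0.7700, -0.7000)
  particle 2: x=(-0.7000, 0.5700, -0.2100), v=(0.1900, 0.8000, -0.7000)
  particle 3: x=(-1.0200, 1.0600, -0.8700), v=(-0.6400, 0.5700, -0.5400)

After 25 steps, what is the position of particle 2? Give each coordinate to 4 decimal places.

(-0.8584, 1.1631, -0.8164)

step 0: x0=(-1.4900, 0.4500, -0.2900) x1=(-1.2000, 0.0600, 1.8800) x2=(-0.7000, 0.5700, -0.2100) x3=(-1.0200, 1.0600, -0.8700)
step 1: x0=(-1.5154, 0.4259, -0.2921) x1=(-1.1928, 0.0831, 1.8588) x2=(-0.6950, 0.5940, -0.2312) x3=(-1.0392, 1.0766, -0.8855)
step 2: x0=(-1.5394, 0.4023, -0.2943) x1=(-1.1856, 0.1064, 1.8373) x2=(-0.6911, 0.6181, -0.2527) x3=(-1.0583, 1.0920, -0.8998)
step 3: x0=(-1.5623, 0.3791, -0.2965) x1=(-1.1783, 0.1296, 1.8154) x2=(-0.6884, 0.6422, -0.2746) x3=(-1.0774, 1.1065, -0.9129)
step 4: x0=(-1.5840, 0.3565, -0.2989) x1=(-1.1711, 0.1530, 1.7932) x2=(-0.6868, 0.6662, -0.2968) x3=(-1.0962, 1.1199, -0.9248)
step 5: x0=(-1.6047, 0.3343, -0.3013) x1=(-1.1638, 0.1764, 1.7706) x2=(-0.6861, 0.6903, -0.3192) x3=(-1.1148, 1.1324, -0.9356)
step 6: x0=(-1.6245, 0.3127, -0.3038) x1=(-1.1565, 0.1999, 1.7477) x2=(-0.6865, 0.7142, -0.3419) x3=(-1.1331, 1.1439, -0.9452)
step 7: x0=(-1.6434, 0.2916, -0.3064) x1=(-1.1493, 0.2235, 1.7244) x2=(-0.6877, 0.7382, -0.3648) x3=(-1.1511, 1.1544, -0.9537)
step 8: x0=(-1.6616, 0.2709, -0.3091) x1=(-1.1420, 0.2471, 1.7007) x2=(-0.6898, 0.7621, -0.3880) x3=(-1.1687, 1.1640, -0.9611)
step 9: x0=(-1.6790, 0.2508, -0.3119) x1=(-1.1347, 0.2708, 1.6767) x2=(-0.6928, 0.7859, -0.4113) x3=(-1.1859, 1.1727, -0.9674)
step 10: x0=(-1.6957, 0.2311, -0.3148) x1=(-1.1275, 0.2945, 1.6523) x2=(-0.6966, 0.8097, -0.4349) x3=(-1.2025, 1.1805, -0.9727)
step 11: x0=(-1.7117, 0.2119, -0.3178) x1=(-1.1203, 0.3183, 1.6275) x2=(-0.7012, 0.8334, -0.4588) x3=(-1.2186, 1.1873, -0.9768)
step 12: x0=(-1.7272, 0.1932, -0.3209) x1=(-1.1131, 0.3422, 1.6023) x2=(-0.7067, 0.8571, -0.4828) x3=(-1.2341, 1.1933, -0.9799)
step 13: x0=(-1.7421, 0.1750, -0.3240) x1=(-1.1059, 0.3660, 1.5768) x2=(-0.7129, 0.8807, -0.5071) x3=(-1.2489, 1.1984, -0.9820)
step 14: x0=(-1.7565, 0.1572, -0.3273) x1=(-1.0987, 0.3899, 1.5509) x2=(-0.7199, 0.9044, -0.5316) x3=(-1.2629, 1.2025, -0.9829)
step 15: x0=(-1.7703, 0.1399, -0.3307) x1=(-1.0916, 0.4139, 1.5246) x2=(-0.7277, 0.9280, -0.5563) x3=(-1.2761, 1.2058, -0.9828)
step 16: x0=(-1.7837, 0.1231, -0.3341) x1=(-1.0845, 0.4379, 1.4979) x2=(-0.7364, 0.9515, -0.5812) x3=(-1.2884, 1.2083, -0.9816)
step 17: x0=(-1.7966, 0.1067, -0.3377) x1=(-1.0775, 0.4619, 1.4708) x2=(-0.7459, 0.9751, -0.6063) x3=(-1.2996, 1.2098, -0.9793)
step 18: x0=(-1.8091, 0.0907, -0.3413) x1=(-1.0705, 0.4859, 1.4433) x2=(-0.7562, 0.9987, -0.6317) x3=(-1.3097, 1.2105, -0.9759)
step 19: x0=(-1.8212, 0.0752, -0.3450) x1=(-1.0635, 0.5100, 1.4154) x2=(-0.7675, 1.0222, -0.6574) x3=(-1.3185, 1.2102, -0.9714)
step 20: x0=(-1.8329, 0.0601, -0.3488) x1=(-1.0566, 0.5340, 1.3871) x2=(-0.7798, 1.0457, -0.6833) x3=(-1.3259, 1.2092, -0.9657)
step 21: x0=(-1.8443, 0.0454, -0.3526) x1=(-1.0498, 0.5581, 1.3585) x2=(-0.7930, 1.0693, -0.7094) x3=(-1.3316, 1.2073, -0.9590)
step 22: x0=(-1.8553, 0.0312, -0.3566) x1=(-1.0430, 0.5822, 1.3294) x2=(-0.8074, 1.0928, -0.7358) x3=(-1.3355, 1.2045, -0.9511)
step 23: x0=(-1.8659, 0.0174, -0.3606) x1=(-1.0363, 0.6063, 1.2999) x2=(-0.8230, 1.1163, -0.7624) x3=(-1.3374, 1.2010, -0.9421)
step 24: x0=(-1.8762, 0.0040, -0.3647) x1=(-1.0297, 0.6304, 1.2701) x2=(-0.8400, 1.1397, -0.7893) x3=(-1.3368, 1.1968, -0.9320)
step 25: x0=(-1.8861, -0.0090, -0.3688) x1=(-1.0232, 0.6545, 1.2398) x2=(-0.8584, 1.1631, -0.8164) x3=(-1.3335, 1.1919, -0.9208)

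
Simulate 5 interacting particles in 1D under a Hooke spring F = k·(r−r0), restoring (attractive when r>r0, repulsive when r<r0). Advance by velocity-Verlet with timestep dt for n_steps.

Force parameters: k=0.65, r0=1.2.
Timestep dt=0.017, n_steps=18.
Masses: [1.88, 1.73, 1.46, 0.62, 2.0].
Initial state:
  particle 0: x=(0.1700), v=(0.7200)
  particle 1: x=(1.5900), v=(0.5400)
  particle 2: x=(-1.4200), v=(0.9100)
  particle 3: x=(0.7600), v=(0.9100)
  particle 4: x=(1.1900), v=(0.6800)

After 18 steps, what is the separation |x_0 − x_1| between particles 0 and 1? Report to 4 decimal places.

1.3670

step 0: x0=(0.1700) x1=(1.5900) x2=(-1.4200) x3=(0.7600) x4=(1.1900)
step 1: x0=(0.1822) x1=(1.5991) x2=(-1.4042) x3=(0.7752) x4=(1.2015)
step 2: x0=(0.1943) x1=(1.6082) x2=(-1.3879) x3=(0.7900) x4=(1.2129)
step 3: x0=(0.2063) x1=(1.6171) x2=(-1.3709) x3=(0.8043) x4=(1.2241)
step 4: x0=(0.2182) x1=(1.6260) x2=(-1.3534) x3=(0.8182) x4=(1.2353)
step 5: x0=(0.2300) x1=(1.6348) x2=(-1.3353) x3=(0.8316) x4=(1.2463)
step 6: x0=(0.2417) x1=(1.6435) x2=(-1.3166) x3=(0.8445) x4=(1.2573)
step 7: x0=(0.2533) x1=(1.6521) x2=(-1.2974) x3=(0.8569) x4=(1.2681)
step 8: x0=(0.2649) x1=(1.6606) x2=(-1.2776) x3=(0.8689) x4=(1.2787)
step 9: x0=(0.2763) x1=(1.6691) x2=(-1.2572) x3=(0.8804) x4=(1.2893)
step 10: x0=(0.2877) x1=(1.6775) x2=(-1.2362) x3=(0.8914) x4=(1.2998)
step 11: x0=(0.2989) x1=(1.6858) x2=(-1.2147) x3=(0.9020) x4=(1.3101)
step 12: x0=(0.3101) x1=(1.6940) x2=(-1.1927) x3=(0.9121) x4=(1.3204)
step 13: x0=(0.3211) x1=(1.7022) x2=(-1.1701) x3=(0.9217) x4=(1.3305)
step 14: x0=(0.3321) x1=(1.7103) x2=(-1.1470) x3=(0.9309) x4=(1.3406)
step 15: x0=(0.3430) x1=(1.7183) x2=(-1.1233) x3=(0.9397) x4=(1.3505)
step 16: x0=(0.3538) x1=(1.7263) x2=(-1.0991) x3=(0.9480) x4=(1.3603)
step 17: x0=(0.3645) x1=(1.7343) x2=(-1.0745) x3=(0.9558) x4=(1.3700)
step 18: x0=(0.3752) x1=(1.7421) x2=(-1.0493) x3=(0.9632) x4=(1.3796)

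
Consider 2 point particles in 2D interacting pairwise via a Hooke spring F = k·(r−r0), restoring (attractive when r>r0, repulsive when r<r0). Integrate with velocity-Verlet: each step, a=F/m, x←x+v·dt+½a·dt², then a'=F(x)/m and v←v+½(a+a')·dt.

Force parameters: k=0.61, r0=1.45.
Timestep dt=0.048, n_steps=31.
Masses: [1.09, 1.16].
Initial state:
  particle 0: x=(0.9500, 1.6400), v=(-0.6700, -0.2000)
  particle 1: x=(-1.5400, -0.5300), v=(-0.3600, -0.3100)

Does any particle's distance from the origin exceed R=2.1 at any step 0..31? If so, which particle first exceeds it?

no

step 0: x0=(0.9500, 1.6400) x1=(-1.5400, -0.5300)
step 1: x0=(0.9169, 1.6296) x1=(-1.5564, -0.5441)
step 2: x0=(0.8821, 1.6177) x1=(-1.5712, -0.5568)
step 3: x0=(0.8455, 1.6041) x1=(-1.5843, -0.5680)
step 4: x0=(0.8071, 1.5891) x1=(-1.5958, -0.5777)
step 5: x0=(0.7671, 1.5725) x1=(-1.6056, -0.5860)
step 6: x0=(0.7253, 1.5543) x1=(-1.6139, -0.5929)
step 7: x0=(0.6820, 1.5347) x1=(-1.6206, -0.5983)
step 8: x0=(0.6370, 1.5136) x1=(-1.6259, -0.6024)
step 9: x0=(0.5905, 1.4910) x1=(-1.6297, -0.6051)
step 10: x0=(0.5424, 1.4670) x1=(-1.6320, -0.6064)
step 11: x0=(0.4930, 1.4416) x1=(-1.6330, -0.6065)
step 12: x0=(0.4421, 1.4149) x1=(-1.6327, -0.6053)
step 13: x0=(0.3899, 1.3869) x1=(-1.6312, -0.6029)
step 14: x0=(0.3364, 1.3576) x1=(-1.6284, -0.5992)
step 15: x0=(0.2817, 1.3271) x1=(-1.6245, -0.5945)
step 16: x0=(0.2259, 1.2955) x1=(-1.6196, -0.5887)
step 17: x0=(0.1690, 1.2628) x1=(-1.6136, -0.5818)
step 18: x0=(0.1111, 1.2290) x1=(-1.6067, -0.5740)
step 19: x0=(0.0523, 1.1943) x1=(-1.5989, -0.5653)
step 20: x0=(-0.0074, 1.1586) x1=(-1.5903, -0.5557)
step 21: x0=(-0.0679, 1.1222) x1=(-1.5810, -0.5453)
step 22: x0=(-0.1290, 1.0849) x1=(-1.5711, -0.5343)
step 23: x0=(-0.1908, 1.0470) x1=(-1.5606, -0.5225)
step 24: x0=(-0.2531, 1.0085) x1=(-1.5495, -0.5102)
step 25: x0=(-0.3158, 0.9694) x1=(-1.5380, -0.4974)
step 26: x0=(-0.3790, 0.9299) x1=(-1.5262, -0.4841)
step 27: x0=(-0.4424, 0.8900) x1=(-1.5141, -0.4705)
step 28: x0=(-0.5061, 0.8498) x1=(-1.5018, -0.4567)
step 29: x0=(-0.5699, 0.8094) x1=(-1.4893, -0.4426)
step 30: x0=(-0.6337, 0.7689) x1=(-1.4768, -0.4285)
step 31: x0=(-0.6976, 0.7284) x1=(-1.4643, -0.4143)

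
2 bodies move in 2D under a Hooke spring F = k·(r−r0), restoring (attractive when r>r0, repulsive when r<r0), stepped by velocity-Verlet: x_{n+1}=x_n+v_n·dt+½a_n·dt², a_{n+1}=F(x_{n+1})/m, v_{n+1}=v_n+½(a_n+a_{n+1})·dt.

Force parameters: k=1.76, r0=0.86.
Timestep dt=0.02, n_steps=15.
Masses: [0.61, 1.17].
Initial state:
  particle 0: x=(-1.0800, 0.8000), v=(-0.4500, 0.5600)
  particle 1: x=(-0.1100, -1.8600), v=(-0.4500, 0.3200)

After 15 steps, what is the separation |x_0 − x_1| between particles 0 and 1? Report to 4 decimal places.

2.5179

step 0: x0=(-1.0800, 0.8000) x1=(-0.1100, -1.8600)
step 1: x0=(-1.0886, 0.8101) x1=(-0.1192, -1.8530)
step 2: x0=(-1.0964, 0.8181) x1=(-0.1288, -1.8450)
step 3: x0=(-1.1035, 0.8240) x1=(-0.1388, -1.8358)
step 4: x0=(-1.1098, 0.8277) x1=(-0.1492, -1.8255)
step 5: x0=(-1.1153, 0.8293) x1=(-0.1601, -1.8141)
step 6: x0=(-1.1200, 0.8287) x1=(-0.1713, -1.8015)
step 7: x0=(-1.1240, 0.8261) x1=(-0.1829, -1.7879)
step 8: x0=(-1.1272, 0.8214) x1=(-0.1949, -1.7732)
step 9: x0=(-1.1297, 0.8146) x1=(-0.2073, -1.7575)
step 10: x0=(-1.1315, 0.8058) x1=(-0.2201, -1.7406)
step 11: x0=(-1.1325, 0.7950) x1=(-0.2332, -1.7227)
step 12: x0=(-1.1329, 0.7822) x1=(-0.2467, -1.7038)
step 13: x0=(-1.1325, 0.7675) x1=(-0.2606, -1.6839)
step 14: x0=(-1.1315, 0.7509) x1=(-0.2748, -1.6630)
step 15: x0=(-1.1298, 0.7324) x1=(-0.2894, -1.6412)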